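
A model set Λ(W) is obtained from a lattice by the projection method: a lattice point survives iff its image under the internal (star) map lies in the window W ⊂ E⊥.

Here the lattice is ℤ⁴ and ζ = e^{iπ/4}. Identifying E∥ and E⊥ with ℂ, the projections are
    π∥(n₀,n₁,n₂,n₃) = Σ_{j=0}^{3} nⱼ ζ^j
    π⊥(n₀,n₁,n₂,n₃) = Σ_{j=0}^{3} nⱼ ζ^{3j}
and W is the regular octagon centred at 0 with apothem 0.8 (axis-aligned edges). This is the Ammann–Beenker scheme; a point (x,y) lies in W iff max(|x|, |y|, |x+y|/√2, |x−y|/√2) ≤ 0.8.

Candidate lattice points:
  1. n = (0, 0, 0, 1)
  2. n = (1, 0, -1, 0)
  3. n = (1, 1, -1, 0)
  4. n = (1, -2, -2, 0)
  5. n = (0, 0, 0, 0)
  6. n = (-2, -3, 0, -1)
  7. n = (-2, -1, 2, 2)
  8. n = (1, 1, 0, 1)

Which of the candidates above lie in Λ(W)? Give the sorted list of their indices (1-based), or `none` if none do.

5

Internal map: ζ^{3j} for j=0..3 gives (1,0), (−√2/2,√2/2), (0,−1), (√2/2,√2/2).
#1 (0, 0, 0, 1): internal (0.70711, 0.70711); octagon support 1.00000 vs apothem 0.8 → ∉ W
#2 (1, 0, -1, 0): internal (1.00000, 1.00000); octagon support 1.41421 vs apothem 0.8 → ∉ W
#3 (1, 1, -1, 0): internal (0.29289, 1.70711); octagon support 1.70711 vs apothem 0.8 → ∉ W
#4 (1, -2, -2, 0): internal (2.41421, 0.58579); octagon support 2.41421 vs apothem 0.8 → ∉ W
#5 (0, 0, 0, 0): internal (0.00000, 0.00000); octagon support 0.00000 vs apothem 0.8 → ∈ W
#6 (-2, -3, 0, -1): internal (-0.58579, -2.82843); octagon support 2.82843 vs apothem 0.8 → ∉ W
#7 (-2, -1, 2, 2): internal (0.12132, -1.29289); octagon support 1.29289 vs apothem 0.8 → ∉ W
#8 (1, 1, 0, 1): internal (1.00000, 1.41421); octagon support 1.70711 vs apothem 0.8 → ∉ W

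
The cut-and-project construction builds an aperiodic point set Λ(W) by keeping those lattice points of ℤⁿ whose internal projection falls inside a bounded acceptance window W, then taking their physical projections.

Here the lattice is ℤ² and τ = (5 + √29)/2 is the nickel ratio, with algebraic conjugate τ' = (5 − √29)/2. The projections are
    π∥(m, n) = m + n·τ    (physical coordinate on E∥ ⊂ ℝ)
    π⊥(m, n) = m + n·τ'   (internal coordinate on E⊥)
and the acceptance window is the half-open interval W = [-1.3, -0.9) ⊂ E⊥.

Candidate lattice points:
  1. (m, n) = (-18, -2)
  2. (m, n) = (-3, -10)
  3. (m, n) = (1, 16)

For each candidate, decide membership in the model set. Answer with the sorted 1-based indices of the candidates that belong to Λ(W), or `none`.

2

τ' = (5−√29)/2 ≈ -0.192582.
candidate 1: (m,n)=(-18,-2) → π∥ = -18-2·τ ≈ -28.385165, π⊥ = -18-2·τ' ≈ -17.614835 ∉ [-1.3, -0.9) ⇒ out
candidate 2: (m,n)=(-3,-10) → π∥ = -3-10·τ ≈ -54.925824, π⊥ = -3-10·τ' ≈ -1.074176 ∈ [-1.3, -0.9) ⇒ IN Λ
candidate 3: (m,n)=(1,16) → π∥ = 1+16·τ ≈ 84.081318, π⊥ = 1+16·τ' ≈ -2.081318 ∉ [-1.3, -0.9) ⇒ out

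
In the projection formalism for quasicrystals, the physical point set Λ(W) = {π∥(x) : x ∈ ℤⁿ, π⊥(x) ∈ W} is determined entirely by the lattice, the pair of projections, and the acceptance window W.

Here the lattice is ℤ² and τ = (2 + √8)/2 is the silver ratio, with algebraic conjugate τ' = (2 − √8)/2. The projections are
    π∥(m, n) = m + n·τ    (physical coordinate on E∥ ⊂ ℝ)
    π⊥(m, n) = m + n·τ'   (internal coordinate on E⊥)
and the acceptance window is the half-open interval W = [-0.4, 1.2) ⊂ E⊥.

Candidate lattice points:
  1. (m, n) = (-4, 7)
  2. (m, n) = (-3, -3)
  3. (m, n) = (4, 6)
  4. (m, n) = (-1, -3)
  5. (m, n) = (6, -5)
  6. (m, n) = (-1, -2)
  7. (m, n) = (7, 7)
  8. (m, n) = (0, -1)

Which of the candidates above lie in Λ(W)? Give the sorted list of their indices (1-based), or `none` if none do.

Compute τ' = (2−√8)/2 = -0.414214, so π⊥(m,n) = m -0.414214·n.
candidate 1: (m,n)=(-4,7) → π∥ = -4+7·τ ≈ 12.899495, π⊥ = -4+7·τ' ≈ -6.899495 ∉ [-0.4, 1.2) ⇒ out
candidate 2: (m,n)=(-3,-3) → π∥ = -3-3·τ ≈ -10.242641, π⊥ = -3-3·τ' ≈ -1.757359 ∉ [-0.4, 1.2) ⇒ out
candidate 3: (m,n)=(4,6) → π∥ = 4+6·τ ≈ 18.485281, π⊥ = 4+6·τ' ≈ 1.514719 ∉ [-0.4, 1.2) ⇒ out
candidate 4: (m,n)=(-1,-3) → π∥ = -1-3·τ ≈ -8.242641, π⊥ = -1-3·τ' ≈ 0.242641 ∈ [-0.4, 1.2) ⇒ IN Λ
candidate 5: (m,n)=(6,-5) → π∥ = 6-5·τ ≈ -6.071068, π⊥ = 6-5·τ' ≈ 8.071068 ∉ [-0.4, 1.2) ⇒ out
candidate 6: (m,n)=(-1,-2) → π∥ = -1-2·τ ≈ -5.828427, π⊥ = -1-2·τ' ≈ -0.171573 ∈ [-0.4, 1.2) ⇒ IN Λ
candidate 7: (m,n)=(7,7) → π∥ = 7+7·τ ≈ 23.899495, π⊥ = 7+7·τ' ≈ 4.100505 ∉ [-0.4, 1.2) ⇒ out
candidate 8: (m,n)=(0,-1) → π∥ = 0-1·τ ≈ -2.414214, π⊥ = 0-1·τ' ≈ 0.414214 ∈ [-0.4, 1.2) ⇒ IN Λ

4, 6, 8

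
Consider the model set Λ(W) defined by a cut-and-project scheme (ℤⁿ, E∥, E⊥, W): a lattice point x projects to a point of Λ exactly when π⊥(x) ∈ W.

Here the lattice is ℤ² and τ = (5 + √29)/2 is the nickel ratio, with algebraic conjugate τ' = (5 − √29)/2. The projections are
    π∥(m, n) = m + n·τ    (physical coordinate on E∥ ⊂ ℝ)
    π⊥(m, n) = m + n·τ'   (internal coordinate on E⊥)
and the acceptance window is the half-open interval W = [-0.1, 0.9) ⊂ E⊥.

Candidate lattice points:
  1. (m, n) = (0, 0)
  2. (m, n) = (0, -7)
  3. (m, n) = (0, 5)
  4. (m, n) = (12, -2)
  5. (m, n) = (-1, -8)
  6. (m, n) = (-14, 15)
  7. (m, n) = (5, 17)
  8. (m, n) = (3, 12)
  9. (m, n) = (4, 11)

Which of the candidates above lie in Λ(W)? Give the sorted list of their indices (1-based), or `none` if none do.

τ' = (5−√29)/2 ≈ -0.1926.
[1] lift (0,0): star map gives 0.0000; window check -0.1 ≤ 0.0000 < 0.9 is true → IN Λ
[2] lift (0,-7): star map gives 1.3481; window check -0.1 ≤ 1.3481 < 0.9 is false → out
[3] lift (0,5): star map gives -0.9629; window check -0.1 ≤ -0.9629 < 0.9 is false → out
[4] lift (12,-2): star map gives 12.3852; window check -0.1 ≤ 12.3852 < 0.9 is false → out
[5] lift (-1,-8): star map gives 0.5407; window check -0.1 ≤ 0.5407 < 0.9 is true → IN Λ
[6] lift (-14,15): star map gives -16.8887; window check -0.1 ≤ -16.8887 < 0.9 is false → out
[7] lift (5,17): star map gives 1.7261; window check -0.1 ≤ 1.7261 < 0.9 is false → out
[8] lift (3,12): star map gives 0.6890; window check -0.1 ≤ 0.6890 < 0.9 is true → IN Λ
[9] lift (4,11): star map gives 1.8816; window check -0.1 ≤ 1.8816 < 0.9 is false → out

1, 5, 8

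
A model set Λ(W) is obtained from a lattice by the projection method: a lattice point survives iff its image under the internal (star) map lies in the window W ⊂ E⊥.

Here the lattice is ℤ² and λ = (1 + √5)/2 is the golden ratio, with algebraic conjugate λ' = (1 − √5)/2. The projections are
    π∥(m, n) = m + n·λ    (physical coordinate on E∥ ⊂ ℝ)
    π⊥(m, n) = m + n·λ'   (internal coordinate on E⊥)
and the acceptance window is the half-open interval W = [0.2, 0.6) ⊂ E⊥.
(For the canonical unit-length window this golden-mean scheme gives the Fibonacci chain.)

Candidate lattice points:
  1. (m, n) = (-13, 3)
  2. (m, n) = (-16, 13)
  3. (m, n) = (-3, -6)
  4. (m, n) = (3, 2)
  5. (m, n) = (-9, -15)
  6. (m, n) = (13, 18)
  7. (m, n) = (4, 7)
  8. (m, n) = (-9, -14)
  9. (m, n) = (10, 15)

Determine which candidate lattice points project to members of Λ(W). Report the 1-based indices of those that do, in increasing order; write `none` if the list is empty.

5

Compute λ' = (1−√5)/2 = -0.61803, so π⊥(m,n) = m -0.61803·n.
#1 (-13,3): internal coord -13 + (3)·λ' = -14.85410; -14.85410 ∉ [0.2, 0.6) → out
#2 (-16,13): internal coord -16 + (13)·λ' = -24.03444; -24.03444 ∉ [0.2, 0.6) → out
#3 (-3,-6): internal coord -3 + (-6)·λ' = +0.70820; +0.70820 ∉ [0.2, 0.6) → out
#4 (3,2): internal coord 3 + (2)·λ' = +1.76393; +1.76393 ∉ [0.2, 0.6) → out
#5 (-9,-15): internal coord -9 + (-15)·λ' = +0.27051; +0.27051 ∈ [0.2, 0.6) → IN Λ
#6 (13,18): internal coord 13 + (18)·λ' = +1.87539; +1.87539 ∉ [0.2, 0.6) → out
#7 (4,7): internal coord 4 + (7)·λ' = -0.32624; -0.32624 ∉ [0.2, 0.6) → out
#8 (-9,-14): internal coord -9 + (-14)·λ' = -0.34752; -0.34752 ∉ [0.2, 0.6) → out
#9 (10,15): internal coord 10 + (15)·λ' = +0.72949; +0.72949 ∉ [0.2, 0.6) → out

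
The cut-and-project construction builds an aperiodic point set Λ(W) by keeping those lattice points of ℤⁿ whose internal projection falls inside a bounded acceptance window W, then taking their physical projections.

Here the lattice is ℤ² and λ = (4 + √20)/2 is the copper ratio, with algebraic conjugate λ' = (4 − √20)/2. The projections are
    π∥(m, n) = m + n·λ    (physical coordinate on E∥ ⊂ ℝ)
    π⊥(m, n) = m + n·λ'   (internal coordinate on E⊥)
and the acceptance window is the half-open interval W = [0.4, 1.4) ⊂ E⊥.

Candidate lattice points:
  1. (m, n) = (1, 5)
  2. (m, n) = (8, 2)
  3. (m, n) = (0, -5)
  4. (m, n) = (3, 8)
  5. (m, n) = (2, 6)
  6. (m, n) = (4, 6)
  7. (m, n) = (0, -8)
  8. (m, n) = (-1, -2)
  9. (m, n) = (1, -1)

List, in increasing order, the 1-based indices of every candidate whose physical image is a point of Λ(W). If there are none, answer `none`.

3, 4, 5, 9

λ' = (4−√20)/2 ≈ -0.2361.
#1 (1,5): internal coord 1 + (5)·λ' = -0.1803; -0.1803 ∉ [0.4, 1.4) → out
#2 (8,2): internal coord 8 + (2)·λ' = +7.5279; +7.5279 ∉ [0.4, 1.4) → out
#3 (0,-5): internal coord 0 + (-5)·λ' = +1.1803; +1.1803 ∈ [0.4, 1.4) → IN Λ
#4 (3,8): internal coord 3 + (8)·λ' = +1.1115; +1.1115 ∈ [0.4, 1.4) → IN Λ
#5 (2,6): internal coord 2 + (6)·λ' = +0.5836; +0.5836 ∈ [0.4, 1.4) → IN Λ
#6 (4,6): internal coord 4 + (6)·λ' = +2.5836; +2.5836 ∉ [0.4, 1.4) → out
#7 (0,-8): internal coord 0 + (-8)·λ' = +1.8885; +1.8885 ∉ [0.4, 1.4) → out
#8 (-1,-2): internal coord -1 + (-2)·λ' = -0.5279; -0.5279 ∉ [0.4, 1.4) → out
#9 (1,-1): internal coord 1 + (-1)·λ' = +1.2361; +1.2361 ∈ [0.4, 1.4) → IN Λ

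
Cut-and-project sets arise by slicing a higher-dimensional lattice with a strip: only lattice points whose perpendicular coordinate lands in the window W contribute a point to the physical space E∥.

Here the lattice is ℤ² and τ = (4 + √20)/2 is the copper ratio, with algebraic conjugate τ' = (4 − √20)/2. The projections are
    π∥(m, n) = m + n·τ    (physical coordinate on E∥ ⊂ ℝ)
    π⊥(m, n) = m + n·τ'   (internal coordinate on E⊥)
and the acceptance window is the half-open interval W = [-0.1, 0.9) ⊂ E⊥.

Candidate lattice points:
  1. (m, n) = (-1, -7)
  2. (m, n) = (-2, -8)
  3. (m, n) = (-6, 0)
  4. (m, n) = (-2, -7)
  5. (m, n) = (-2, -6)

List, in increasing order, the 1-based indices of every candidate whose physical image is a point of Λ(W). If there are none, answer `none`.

1

τ' = (4−√20)/2 ≈ -0.236068.
candidate 1: (m,n)=(-1,-7) → π∥ = -1-7·τ ≈ -30.652476, π⊥ = -1-7·τ' ≈ 0.652476 ∈ [-0.1, 0.9) ⇒ IN Λ
candidate 2: (m,n)=(-2,-8) → π∥ = -2-8·τ ≈ -35.888544, π⊥ = -2-8·τ' ≈ -0.111456 ∉ [-0.1, 0.9) ⇒ out
candidate 3: (m,n)=(-6,0) → π∥ = -6+0·τ ≈ -6.000000, π⊥ = -6+0·τ' ≈ -6.000000 ∉ [-0.1, 0.9) ⇒ out
candidate 4: (m,n)=(-2,-7) → π∥ = -2-7·τ ≈ -31.652476, π⊥ = -2-7·τ' ≈ -0.347524 ∉ [-0.1, 0.9) ⇒ out
candidate 5: (m,n)=(-2,-6) → π∥ = -2-6·τ ≈ -27.416408, π⊥ = -2-6·τ' ≈ -0.583592 ∉ [-0.1, 0.9) ⇒ out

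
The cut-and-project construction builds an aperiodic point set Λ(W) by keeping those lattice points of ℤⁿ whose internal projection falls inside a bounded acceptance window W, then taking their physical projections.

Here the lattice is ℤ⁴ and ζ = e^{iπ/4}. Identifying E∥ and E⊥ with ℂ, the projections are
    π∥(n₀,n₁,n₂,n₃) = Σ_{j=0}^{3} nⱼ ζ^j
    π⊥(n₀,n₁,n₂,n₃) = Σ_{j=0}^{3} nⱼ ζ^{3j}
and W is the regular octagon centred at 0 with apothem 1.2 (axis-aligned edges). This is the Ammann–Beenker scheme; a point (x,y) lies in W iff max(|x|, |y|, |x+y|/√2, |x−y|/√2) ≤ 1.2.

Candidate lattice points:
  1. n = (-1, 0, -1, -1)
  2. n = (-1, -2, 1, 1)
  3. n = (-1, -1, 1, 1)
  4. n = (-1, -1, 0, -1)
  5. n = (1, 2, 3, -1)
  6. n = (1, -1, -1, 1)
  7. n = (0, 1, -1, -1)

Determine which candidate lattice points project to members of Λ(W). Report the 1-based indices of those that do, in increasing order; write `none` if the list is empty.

3

With ζ = e^{iπ/4} the internal vectors are ζ^0,ζ^3,ζ^6,ζ^9.
#1 (-1, 0, -1, -1): internal (-1.70711, 0.29289); octagon support 1.70711 vs apothem 1.2 → ∉ W
#2 (-1, -2, 1, 1): internal (1.12132, -1.70711); octagon support 2.00000 vs apothem 1.2 → ∉ W
#3 (-1, -1, 1, 1): internal (0.41421, -1.00000); octagon support 1.00000 vs apothem 1.2 → ∈ W
#4 (-1, -1, 0, -1): internal (-1.00000, -1.41421); octagon support 1.70711 vs apothem 1.2 → ∉ W
#5 (1, 2, 3, -1): internal (-1.12132, -2.29289); octagon support 2.41421 vs apothem 1.2 → ∉ W
#6 (1, -1, -1, 1): internal (2.41421, 1.00000); octagon support 2.41421 vs apothem 1.2 → ∉ W
#7 (0, 1, -1, -1): internal (-1.41421, 1.00000); octagon support 1.70711 vs apothem 1.2 → ∉ W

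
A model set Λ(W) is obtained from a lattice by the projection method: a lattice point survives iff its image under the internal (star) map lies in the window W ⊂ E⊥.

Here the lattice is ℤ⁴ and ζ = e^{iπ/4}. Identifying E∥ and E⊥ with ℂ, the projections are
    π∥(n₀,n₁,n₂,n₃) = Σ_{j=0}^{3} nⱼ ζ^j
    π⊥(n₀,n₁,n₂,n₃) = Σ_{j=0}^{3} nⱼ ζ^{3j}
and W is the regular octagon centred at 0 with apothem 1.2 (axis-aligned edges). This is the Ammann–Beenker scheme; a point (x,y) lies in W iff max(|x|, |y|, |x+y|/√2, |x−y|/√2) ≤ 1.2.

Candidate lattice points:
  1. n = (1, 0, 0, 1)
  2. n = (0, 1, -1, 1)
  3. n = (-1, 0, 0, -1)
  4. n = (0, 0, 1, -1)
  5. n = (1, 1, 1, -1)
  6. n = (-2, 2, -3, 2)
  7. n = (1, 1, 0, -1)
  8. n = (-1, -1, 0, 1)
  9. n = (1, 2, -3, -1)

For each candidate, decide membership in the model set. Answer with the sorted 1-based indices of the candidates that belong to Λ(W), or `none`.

5, 7, 8

π⊥(n) = n₀ + n₁ζ³ + n₂ζ⁶ + n₃ζ⁹ where ζ = e^{iπ/4}.
#1 (1, 0, 0, 1): internal (1.707107, 0.707107); octagon support 1.707107 vs apothem 1.2 → ∉ W
#2 (0, 1, -1, 1): internal (0.000000, 2.414214); octagon support 2.414214 vs apothem 1.2 → ∉ W
#3 (-1, 0, 0, -1): internal (-1.707107, -0.707107); octagon support 1.707107 vs apothem 1.2 → ∉ W
#4 (0, 0, 1, -1): internal (-0.707107, -1.707107); octagon support 1.707107 vs apothem 1.2 → ∉ W
#5 (1, 1, 1, -1): internal (-0.414214, -1.000000); octagon support 1.000000 vs apothem 1.2 → ∈ W
#6 (-2, 2, -3, 2): internal (-2.000000, 5.828427); octagon support 5.828427 vs apothem 1.2 → ∉ W
#7 (1, 1, 0, -1): internal (-0.414214, 0.000000); octagon support 0.414214 vs apothem 1.2 → ∈ W
#8 (-1, -1, 0, 1): internal (0.414214, 0.000000); octagon support 0.414214 vs apothem 1.2 → ∈ W
#9 (1, 2, -3, -1): internal (-1.121320, 3.707107); octagon support 3.707107 vs apothem 1.2 → ∉ W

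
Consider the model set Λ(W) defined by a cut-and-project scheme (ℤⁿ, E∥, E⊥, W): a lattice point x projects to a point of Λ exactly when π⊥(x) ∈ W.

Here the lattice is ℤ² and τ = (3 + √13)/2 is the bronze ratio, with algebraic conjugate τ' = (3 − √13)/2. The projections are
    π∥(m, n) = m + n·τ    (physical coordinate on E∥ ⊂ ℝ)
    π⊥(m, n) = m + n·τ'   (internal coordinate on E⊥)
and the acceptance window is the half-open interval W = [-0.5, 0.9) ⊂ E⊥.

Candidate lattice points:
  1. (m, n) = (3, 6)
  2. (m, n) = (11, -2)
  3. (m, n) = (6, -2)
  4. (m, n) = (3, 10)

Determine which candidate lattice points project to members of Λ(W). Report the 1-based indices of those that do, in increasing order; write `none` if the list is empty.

Numerically τ ≈ 3.3028 and τ' = −1/τ ≈ -0.3028.
[1] lift (3,6): star map gives 1.1833; window check -0.5 ≤ 1.1833 < 0.9 is false → out
[2] lift (11,-2): star map gives 11.6056; window check -0.5 ≤ 11.6056 < 0.9 is false → out
[3] lift (6,-2): star map gives 6.6056; window check -0.5 ≤ 6.6056 < 0.9 is false → out
[4] lift (3,10): star map gives -0.0278; window check -0.5 ≤ -0.0278 < 0.9 is true → IN Λ

4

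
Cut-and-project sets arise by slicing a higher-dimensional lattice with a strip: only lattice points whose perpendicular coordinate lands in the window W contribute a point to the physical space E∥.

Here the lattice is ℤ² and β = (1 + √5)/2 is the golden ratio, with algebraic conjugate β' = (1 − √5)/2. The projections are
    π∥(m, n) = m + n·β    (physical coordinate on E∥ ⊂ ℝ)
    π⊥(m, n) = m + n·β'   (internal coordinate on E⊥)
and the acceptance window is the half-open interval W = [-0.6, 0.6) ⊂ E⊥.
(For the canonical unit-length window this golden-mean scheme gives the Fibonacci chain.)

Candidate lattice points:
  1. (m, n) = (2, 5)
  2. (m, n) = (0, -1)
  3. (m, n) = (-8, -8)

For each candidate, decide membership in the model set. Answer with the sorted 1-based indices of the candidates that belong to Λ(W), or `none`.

Compute β' = (1−√5)/2 = -0.6180, so π⊥(m,n) = m -0.6180·n.
candidate 1: (m,n)=(2,5) → π∥ = 2+5·β ≈ 10.0902, π⊥ = 2+5·β' ≈ -1.0902 ∉ [-0.6, 0.6) ⇒ out
candidate 2: (m,n)=(0,-1) → π∥ = 0-1·β ≈ -1.6180, π⊥ = 0-1·β' ≈ 0.6180 ∉ [-0.6, 0.6) ⇒ out
candidate 3: (m,n)=(-8,-8) → π∥ = -8-8·β ≈ -20.9443, π⊥ = -8-8·β' ≈ -3.0557 ∉ [-0.6, 0.6) ⇒ out

none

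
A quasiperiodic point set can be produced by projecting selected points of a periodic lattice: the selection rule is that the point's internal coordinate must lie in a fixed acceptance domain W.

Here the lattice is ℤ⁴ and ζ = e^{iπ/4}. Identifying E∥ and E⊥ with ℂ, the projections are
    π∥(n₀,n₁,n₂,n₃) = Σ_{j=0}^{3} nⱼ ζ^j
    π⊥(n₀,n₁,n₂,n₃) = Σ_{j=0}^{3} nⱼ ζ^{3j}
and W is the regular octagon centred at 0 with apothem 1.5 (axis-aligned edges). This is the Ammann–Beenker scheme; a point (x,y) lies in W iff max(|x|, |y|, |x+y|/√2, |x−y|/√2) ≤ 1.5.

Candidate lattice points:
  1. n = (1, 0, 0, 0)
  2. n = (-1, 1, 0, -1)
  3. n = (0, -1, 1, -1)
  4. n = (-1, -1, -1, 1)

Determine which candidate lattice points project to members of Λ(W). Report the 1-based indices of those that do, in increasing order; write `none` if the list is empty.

With ζ = e^{iπ/4} the internal vectors are ζ^0,ζ^3,ζ^6,ζ^9.
#1 (1, 0, 0, 0): internal (1.00000, 0.00000); octagon support 1.00000 vs apothem 1.5 → ∈ W
#2 (-1, 1, 0, -1): internal (-2.41421, 0.00000); octagon support 2.41421 vs apothem 1.5 → ∉ W
#3 (0, -1, 1, -1): internal (0.00000, -2.41421); octagon support 2.41421 vs apothem 1.5 → ∉ W
#4 (-1, -1, -1, 1): internal (0.41421, 1.00000); octagon support 1.00000 vs apothem 1.5 → ∈ W

1, 4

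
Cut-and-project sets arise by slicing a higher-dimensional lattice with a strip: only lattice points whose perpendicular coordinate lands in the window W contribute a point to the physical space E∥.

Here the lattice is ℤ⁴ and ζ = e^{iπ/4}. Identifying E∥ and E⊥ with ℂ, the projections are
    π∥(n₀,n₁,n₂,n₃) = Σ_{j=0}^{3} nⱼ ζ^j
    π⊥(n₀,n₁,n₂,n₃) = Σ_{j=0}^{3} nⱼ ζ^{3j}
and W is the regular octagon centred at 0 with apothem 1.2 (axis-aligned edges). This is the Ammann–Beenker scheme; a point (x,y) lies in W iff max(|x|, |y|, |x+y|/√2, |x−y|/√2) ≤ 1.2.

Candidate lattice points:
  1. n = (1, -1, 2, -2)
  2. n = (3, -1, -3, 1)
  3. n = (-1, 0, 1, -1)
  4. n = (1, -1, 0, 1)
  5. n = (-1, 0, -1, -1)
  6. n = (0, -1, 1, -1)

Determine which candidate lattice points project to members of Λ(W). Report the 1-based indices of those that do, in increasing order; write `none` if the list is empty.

π⊥(n) = n₀ + n₁ζ³ + n₂ζ⁶ + n₃ζ⁹ where ζ = e^{iπ/4}.
candidate 1: n = (1, -1, 2, -2) → π⊥ ≈ (+0.292893, -4.121320); max(|x|,|y|,|x±y|/√2) = 4.121320 > 1.2 ⇒ ∉ W
candidate 2: n = (3, -1, -3, 1) → π⊥ ≈ (+4.414214, +3.000000); max(|x|,|y|,|x±y|/√2) = 5.242641 > 1.2 ⇒ ∉ W
candidate 3: n = (-1, 0, 1, -1) → π⊥ ≈ (-1.707107, -1.707107); max(|x|,|y|,|x±y|/√2) = 2.414214 > 1.2 ⇒ ∉ W
candidate 4: n = (1, -1, 0, 1) → π⊥ ≈ (+2.414214, +0.000000); max(|x|,|y|,|x±y|/√2) = 2.414214 > 1.2 ⇒ ∉ W
candidate 5: n = (-1, 0, -1, -1) → π⊥ ≈ (-1.707107, +0.292893); max(|x|,|y|,|x±y|/√2) = 1.707107 > 1.2 ⇒ ∉ W
candidate 6: n = (0, -1, 1, -1) → π⊥ ≈ (+0.000000, -2.414214); max(|x|,|y|,|x±y|/√2) = 2.414214 > 1.2 ⇒ ∉ W

none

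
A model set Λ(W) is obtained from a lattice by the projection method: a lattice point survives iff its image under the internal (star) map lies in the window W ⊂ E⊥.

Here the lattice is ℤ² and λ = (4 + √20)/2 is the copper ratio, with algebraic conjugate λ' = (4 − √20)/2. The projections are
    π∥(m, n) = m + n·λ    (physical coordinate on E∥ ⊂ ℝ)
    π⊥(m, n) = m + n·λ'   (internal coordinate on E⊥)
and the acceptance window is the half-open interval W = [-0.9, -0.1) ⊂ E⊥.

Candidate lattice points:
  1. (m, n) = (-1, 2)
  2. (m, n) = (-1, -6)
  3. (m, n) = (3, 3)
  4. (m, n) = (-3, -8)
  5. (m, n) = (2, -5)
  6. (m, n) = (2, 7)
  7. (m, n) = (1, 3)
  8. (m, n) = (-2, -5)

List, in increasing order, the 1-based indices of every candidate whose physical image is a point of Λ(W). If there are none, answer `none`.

Compute λ' = (4−√20)/2 = -0.23607, so π⊥(m,n) = m -0.23607·n.
candidate 1: (m,n)=(-1,2) → π∥ = -1+2·λ ≈ 7.47214, π⊥ = -1+2·λ' ≈ -1.47214 ∉ [-0.9, -0.1) ⇒ out
candidate 2: (m,n)=(-1,-6) → π∥ = -1-6·λ ≈ -26.41641, π⊥ = -1-6·λ' ≈ 0.41641 ∉ [-0.9, -0.1) ⇒ out
candidate 3: (m,n)=(3,3) → π∥ = 3+3·λ ≈ 15.70820, π⊥ = 3+3·λ' ≈ 2.29180 ∉ [-0.9, -0.1) ⇒ out
candidate 4: (m,n)=(-3,-8) → π∥ = -3-8·λ ≈ -36.88854, π⊥ = -3-8·λ' ≈ -1.11146 ∉ [-0.9, -0.1) ⇒ out
candidate 5: (m,n)=(2,-5) → π∥ = 2-5·λ ≈ -19.18034, π⊥ = 2-5·λ' ≈ 3.18034 ∉ [-0.9, -0.1) ⇒ out
candidate 6: (m,n)=(2,7) → π∥ = 2+7·λ ≈ 31.65248, π⊥ = 2+7·λ' ≈ 0.34752 ∉ [-0.9, -0.1) ⇒ out
candidate 7: (m,n)=(1,3) → π∥ = 1+3·λ ≈ 13.70820, π⊥ = 1+3·λ' ≈ 0.29180 ∉ [-0.9, -0.1) ⇒ out
candidate 8: (m,n)=(-2,-5) → π∥ = -2-5·λ ≈ -23.18034, π⊥ = -2-5·λ' ≈ -0.81966 ∈ [-0.9, -0.1) ⇒ IN Λ

8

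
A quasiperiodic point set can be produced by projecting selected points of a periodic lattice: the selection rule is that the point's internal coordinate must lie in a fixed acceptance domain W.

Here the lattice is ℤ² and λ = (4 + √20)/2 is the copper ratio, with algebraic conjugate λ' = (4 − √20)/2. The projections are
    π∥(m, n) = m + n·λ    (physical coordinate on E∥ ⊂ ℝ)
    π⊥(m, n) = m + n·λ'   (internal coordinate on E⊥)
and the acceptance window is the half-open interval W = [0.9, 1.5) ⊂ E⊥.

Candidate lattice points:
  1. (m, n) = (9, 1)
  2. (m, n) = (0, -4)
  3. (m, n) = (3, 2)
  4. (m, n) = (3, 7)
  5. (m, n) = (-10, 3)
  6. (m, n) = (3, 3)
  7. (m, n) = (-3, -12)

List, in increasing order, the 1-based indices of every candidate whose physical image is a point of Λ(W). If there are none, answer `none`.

Numerically λ ≈ 4.2361 and λ' = −1/λ ≈ -0.2361.
#1 (9,1): internal coord 9 + (1)·λ' = +8.7639; +8.7639 ∉ [0.9, 1.5) → out
#2 (0,-4): internal coord 0 + (-4)·λ' = +0.9443; +0.9443 ∈ [0.9, 1.5) → IN Λ
#3 (3,2): internal coord 3 + (2)·λ' = +2.5279; +2.5279 ∉ [0.9, 1.5) → out
#4 (3,7): internal coord 3 + (7)·λ' = +1.3475; +1.3475 ∈ [0.9, 1.5) → IN Λ
#5 (-10,3): internal coord -10 + (3)·λ' = -10.7082; -10.7082 ∉ [0.9, 1.5) → out
#6 (3,3): internal coord 3 + (3)·λ' = +2.2918; +2.2918 ∉ [0.9, 1.5) → out
#7 (-3,-12): internal coord -3 + (-12)·λ' = -0.1672; -0.1672 ∉ [0.9, 1.5) → out

2, 4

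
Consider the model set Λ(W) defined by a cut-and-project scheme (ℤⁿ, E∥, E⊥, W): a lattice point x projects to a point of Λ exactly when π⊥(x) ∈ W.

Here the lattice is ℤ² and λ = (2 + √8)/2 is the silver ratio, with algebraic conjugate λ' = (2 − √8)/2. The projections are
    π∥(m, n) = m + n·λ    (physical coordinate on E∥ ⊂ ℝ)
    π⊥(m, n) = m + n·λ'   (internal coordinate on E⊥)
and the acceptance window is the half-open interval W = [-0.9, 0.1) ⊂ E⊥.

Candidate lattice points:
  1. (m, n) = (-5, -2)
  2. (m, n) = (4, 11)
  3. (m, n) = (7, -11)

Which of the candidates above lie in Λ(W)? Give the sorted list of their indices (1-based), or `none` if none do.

2

λ' = (2−√8)/2 ≈ -0.41421.
candidate 1: (m,n)=(-5,-2) → π∥ = -5-2·λ ≈ -9.82843, π⊥ = -5-2·λ' ≈ -4.17157 ∉ [-0.9, 0.1) ⇒ out
candidate 2: (m,n)=(4,11) → π∥ = 4+11·λ ≈ 30.55635, π⊥ = 4+11·λ' ≈ -0.55635 ∈ [-0.9, 0.1) ⇒ IN Λ
candidate 3: (m,n)=(7,-11) → π∥ = 7-11·λ ≈ -19.55635, π⊥ = 7-11·λ' ≈ 11.55635 ∉ [-0.9, 0.1) ⇒ out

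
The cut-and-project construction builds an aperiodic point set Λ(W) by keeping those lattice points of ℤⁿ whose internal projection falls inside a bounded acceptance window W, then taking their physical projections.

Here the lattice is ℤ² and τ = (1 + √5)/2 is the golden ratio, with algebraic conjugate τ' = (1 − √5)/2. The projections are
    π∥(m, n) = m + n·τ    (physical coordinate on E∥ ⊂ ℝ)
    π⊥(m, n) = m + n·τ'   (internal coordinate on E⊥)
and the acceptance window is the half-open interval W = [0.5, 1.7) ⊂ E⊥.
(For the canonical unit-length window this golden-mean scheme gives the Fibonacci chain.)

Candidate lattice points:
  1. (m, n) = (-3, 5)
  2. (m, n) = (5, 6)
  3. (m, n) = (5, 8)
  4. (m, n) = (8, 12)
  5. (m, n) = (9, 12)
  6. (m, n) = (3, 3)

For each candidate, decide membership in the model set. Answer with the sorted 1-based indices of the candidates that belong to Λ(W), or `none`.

2, 4, 5, 6

τ' = (1−√5)/2 ≈ -0.6180.
#1 (-3,5): internal coord -3 + (5)·τ' = -6.0902; -6.0902 ∉ [0.5, 1.7) → out
#2 (5,6): internal coord 5 + (6)·τ' = +1.2918; +1.2918 ∈ [0.5, 1.7) → IN Λ
#3 (5,8): internal coord 5 + (8)·τ' = +0.0557; +0.0557 ∉ [0.5, 1.7) → out
#4 (8,12): internal coord 8 + (12)·τ' = +0.5836; +0.5836 ∈ [0.5, 1.7) → IN Λ
#5 (9,12): internal coord 9 + (12)·τ' = +1.5836; +1.5836 ∈ [0.5, 1.7) → IN Λ
#6 (3,3): internal coord 3 + (3)·τ' = +1.1459; +1.1459 ∈ [0.5, 1.7) → IN Λ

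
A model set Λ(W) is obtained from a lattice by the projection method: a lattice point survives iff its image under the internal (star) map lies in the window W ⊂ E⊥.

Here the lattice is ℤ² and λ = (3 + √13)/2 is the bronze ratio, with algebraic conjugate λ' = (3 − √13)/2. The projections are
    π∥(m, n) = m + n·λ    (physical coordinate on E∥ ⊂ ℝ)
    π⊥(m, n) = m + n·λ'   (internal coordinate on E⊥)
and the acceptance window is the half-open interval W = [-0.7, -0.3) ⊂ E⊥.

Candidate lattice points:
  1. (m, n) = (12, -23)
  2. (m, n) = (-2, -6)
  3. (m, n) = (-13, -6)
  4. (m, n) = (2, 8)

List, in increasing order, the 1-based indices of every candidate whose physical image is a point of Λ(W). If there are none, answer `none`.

4

Numerically λ ≈ 3.30278 and λ' = −1/λ ≈ -0.30278.
#1 (12,-23): internal coord 12 + (-23)·λ' = +18.96384; +18.96384 ∉ [-0.7, -0.3) → out
#2 (-2,-6): internal coord -2 + (-6)·λ' = -0.18335; -0.18335 ∉ [-0.7, -0.3) → out
#3 (-13,-6): internal coord -13 + (-6)·λ' = -11.18335; -11.18335 ∉ [-0.7, -0.3) → out
#4 (2,8): internal coord 2 + (8)·λ' = -0.42221; -0.42221 ∈ [-0.7, -0.3) → IN Λ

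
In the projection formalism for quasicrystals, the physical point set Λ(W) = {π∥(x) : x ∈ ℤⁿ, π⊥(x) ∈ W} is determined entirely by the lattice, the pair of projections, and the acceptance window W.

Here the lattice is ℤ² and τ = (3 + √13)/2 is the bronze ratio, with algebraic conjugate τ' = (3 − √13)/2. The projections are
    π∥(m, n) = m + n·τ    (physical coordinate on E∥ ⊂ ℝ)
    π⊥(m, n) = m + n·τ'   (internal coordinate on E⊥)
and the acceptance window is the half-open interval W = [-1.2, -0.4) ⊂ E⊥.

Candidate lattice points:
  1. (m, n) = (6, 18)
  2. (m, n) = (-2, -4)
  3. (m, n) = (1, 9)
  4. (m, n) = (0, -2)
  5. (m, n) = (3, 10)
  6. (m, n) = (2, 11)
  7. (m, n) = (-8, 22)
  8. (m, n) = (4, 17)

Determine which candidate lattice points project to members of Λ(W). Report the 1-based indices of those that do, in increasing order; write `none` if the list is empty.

2, 8

Numerically τ ≈ 3.302776 and τ' = −1/τ ≈ -0.302776.
candidate 1: (m,n)=(6,18) → π∥ = 6+18·τ ≈ 65.449961, π⊥ = 6+18·τ' ≈ 0.550039 ∉ [-1.2, -0.4) ⇒ out
candidate 2: (m,n)=(-2,-4) → π∥ = -2-4·τ ≈ -15.211103, π⊥ = -2-4·τ' ≈ -0.788897 ∈ [-1.2, -0.4) ⇒ IN Λ
candidate 3: (m,n)=(1,9) → π∥ = 1+9·τ ≈ 30.724981, π⊥ = 1+9·τ' ≈ -1.724981 ∉ [-1.2, -0.4) ⇒ out
candidate 4: (m,n)=(0,-2) → π∥ = 0-2·τ ≈ -6.605551, π⊥ = 0-2·τ' ≈ 0.605551 ∉ [-1.2, -0.4) ⇒ out
candidate 5: (m,n)=(3,10) → π∥ = 3+10·τ ≈ 36.027756, π⊥ = 3+10·τ' ≈ -0.027756 ∉ [-1.2, -0.4) ⇒ out
candidate 6: (m,n)=(2,11) → π∥ = 2+11·τ ≈ 38.330532, π⊥ = 2+11·τ' ≈ -1.330532 ∉ [-1.2, -0.4) ⇒ out
candidate 7: (m,n)=(-8,22) → π∥ = -8+22·τ ≈ 64.661064, π⊥ = -8+22·τ' ≈ -14.661064 ∉ [-1.2, -0.4) ⇒ out
candidate 8: (m,n)=(4,17) → π∥ = 4+17·τ ≈ 60.147186, π⊥ = 4+17·τ' ≈ -1.147186 ∈ [-1.2, -0.4) ⇒ IN Λ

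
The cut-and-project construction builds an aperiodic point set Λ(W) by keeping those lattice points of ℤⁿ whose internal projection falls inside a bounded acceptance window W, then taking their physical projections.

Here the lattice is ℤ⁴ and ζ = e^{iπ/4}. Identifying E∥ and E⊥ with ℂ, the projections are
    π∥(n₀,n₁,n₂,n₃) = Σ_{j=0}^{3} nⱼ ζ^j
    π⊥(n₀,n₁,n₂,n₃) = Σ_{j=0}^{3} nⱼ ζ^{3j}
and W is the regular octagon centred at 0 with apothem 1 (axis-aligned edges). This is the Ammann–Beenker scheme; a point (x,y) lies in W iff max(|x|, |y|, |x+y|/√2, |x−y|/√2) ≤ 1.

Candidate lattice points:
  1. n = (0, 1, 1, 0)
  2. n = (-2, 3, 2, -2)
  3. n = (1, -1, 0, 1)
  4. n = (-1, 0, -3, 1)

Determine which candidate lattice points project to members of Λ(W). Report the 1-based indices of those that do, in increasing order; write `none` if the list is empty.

1

π⊥(n) = n₀ + n₁ζ³ + n₂ζ⁶ + n₃ζ⁹ where ζ = e^{iπ/4}.
candidate 1: n = (0, 1, 1, 0) → π⊥ ≈ (-0.70711, -0.29289); max(|x|,|y|,|x±y|/√2) = 0.70711 ≤ 1 ⇒ ∈ W
candidate 2: n = (-2, 3, 2, -2) → π⊥ ≈ (-5.53553, -1.29289); max(|x|,|y|,|x±y|/√2) = 5.53553 > 1 ⇒ ∉ W
candidate 3: n = (1, -1, 0, 1) → π⊥ ≈ (+2.41421, +0.00000); max(|x|,|y|,|x±y|/√2) = 2.41421 > 1 ⇒ ∉ W
candidate 4: n = (-1, 0, -3, 1) → π⊥ ≈ (-0.29289, +3.70711); max(|x|,|y|,|x±y|/√2) = 3.70711 > 1 ⇒ ∉ W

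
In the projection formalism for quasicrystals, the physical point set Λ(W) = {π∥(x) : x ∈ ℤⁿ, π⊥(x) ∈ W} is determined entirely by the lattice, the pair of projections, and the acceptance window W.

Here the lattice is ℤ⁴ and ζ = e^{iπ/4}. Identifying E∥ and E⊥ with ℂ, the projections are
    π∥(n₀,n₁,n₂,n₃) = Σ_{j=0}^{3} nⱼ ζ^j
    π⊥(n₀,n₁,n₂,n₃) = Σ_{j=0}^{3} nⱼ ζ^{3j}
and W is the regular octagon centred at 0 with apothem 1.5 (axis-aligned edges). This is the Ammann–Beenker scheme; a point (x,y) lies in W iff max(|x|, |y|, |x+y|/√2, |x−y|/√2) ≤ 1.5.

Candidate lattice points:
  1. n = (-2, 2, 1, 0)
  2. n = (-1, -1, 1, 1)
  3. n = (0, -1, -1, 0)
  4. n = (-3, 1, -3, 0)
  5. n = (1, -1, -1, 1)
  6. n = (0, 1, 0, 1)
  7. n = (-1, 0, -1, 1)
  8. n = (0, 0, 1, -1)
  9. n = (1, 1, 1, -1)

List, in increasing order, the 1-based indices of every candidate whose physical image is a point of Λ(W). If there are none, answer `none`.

2, 3, 6, 9

π⊥(n) = n₀ + n₁ζ³ + n₂ζ⁶ + n₃ζ⁹ where ζ = e^{iπ/4}.
#1 (-2, 2, 1, 0): internal (-3.4142, 0.4142); octagon support 3.4142 vs apothem 1.5 → ∉ W
#2 (-1, -1, 1, 1): internal (0.4142, -1.0000); octagon support 1.0000 vs apothem 1.5 → ∈ W
#3 (0, -1, -1, 0): internal (0.7071, 0.2929); octagon support 0.7071 vs apothem 1.5 → ∈ W
#4 (-3, 1, -3, 0): internal (-3.7071, 3.7071); octagon support 5.2426 vs apothem 1.5 → ∉ W
#5 (1, -1, -1, 1): internal (2.4142, 1.0000); octagon support 2.4142 vs apothem 1.5 → ∉ W
#6 (0, 1, 0, 1): internal (0.0000, 1.4142); octagon support 1.4142 vs apothem 1.5 → ∈ W
#7 (-1, 0, -1, 1): internal (-0.2929, 1.7071); octagon support 1.7071 vs apothem 1.5 → ∉ W
#8 (0, 0, 1, -1): internal (-0.7071, -1.7071); octagon support 1.7071 vs apothem 1.5 → ∉ W
#9 (1, 1, 1, -1): internal (-0.4142, -1.0000); octagon support 1.0000 vs apothem 1.5 → ∈ W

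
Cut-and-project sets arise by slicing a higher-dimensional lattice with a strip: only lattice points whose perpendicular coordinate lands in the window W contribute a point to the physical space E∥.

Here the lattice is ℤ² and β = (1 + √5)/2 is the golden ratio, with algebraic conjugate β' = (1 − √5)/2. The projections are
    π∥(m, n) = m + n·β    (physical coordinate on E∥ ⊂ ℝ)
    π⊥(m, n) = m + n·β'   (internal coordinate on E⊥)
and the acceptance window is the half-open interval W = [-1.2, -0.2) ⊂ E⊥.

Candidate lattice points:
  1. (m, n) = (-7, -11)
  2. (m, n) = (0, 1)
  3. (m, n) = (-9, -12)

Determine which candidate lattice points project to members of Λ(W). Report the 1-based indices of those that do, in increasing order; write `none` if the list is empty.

1, 2

β' = (1−√5)/2 ≈ -0.6180.
candidate 1: (m,n)=(-7,-11) → π∥ = -7-11·β ≈ -24.7984, π⊥ = -7-11·β' ≈ -0.2016 ∈ [-1.2, -0.2) ⇒ IN Λ
candidate 2: (m,n)=(0,1) → π∥ = 0+1·β ≈ 1.6180, π⊥ = 0+1·β' ≈ -0.6180 ∈ [-1.2, -0.2) ⇒ IN Λ
candidate 3: (m,n)=(-9,-12) → π∥ = -9-12·β ≈ -28.4164, π⊥ = -9-12·β' ≈ -1.5836 ∉ [-1.2, -0.2) ⇒ out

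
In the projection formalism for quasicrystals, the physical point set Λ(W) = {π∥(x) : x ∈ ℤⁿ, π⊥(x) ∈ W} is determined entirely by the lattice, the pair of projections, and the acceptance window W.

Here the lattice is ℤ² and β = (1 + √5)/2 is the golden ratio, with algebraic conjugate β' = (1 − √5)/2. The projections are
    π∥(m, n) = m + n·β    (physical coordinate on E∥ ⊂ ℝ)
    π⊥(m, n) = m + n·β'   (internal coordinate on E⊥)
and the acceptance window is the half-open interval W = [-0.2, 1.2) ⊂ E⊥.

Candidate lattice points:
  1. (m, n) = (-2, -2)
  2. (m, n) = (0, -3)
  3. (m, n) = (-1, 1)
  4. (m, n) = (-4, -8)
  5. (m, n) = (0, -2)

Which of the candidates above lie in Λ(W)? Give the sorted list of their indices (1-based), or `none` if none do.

4

Compute β' = (1−√5)/2 = -0.618034, so π⊥(m,n) = m -0.618034·n.
candidate 1: (m,n)=(-2,-2) → π∥ = -2-2·β ≈ -5.236068, π⊥ = -2-2·β' ≈ -0.763932 ∉ [-0.2, 1.2) ⇒ out
candidate 2: (m,n)=(0,-3) → π∥ = 0-3·β ≈ -4.854102, π⊥ = 0-3·β' ≈ 1.854102 ∉ [-0.2, 1.2) ⇒ out
candidate 3: (m,n)=(-1,1) → π∥ = -1+1·β ≈ 0.618034, π⊥ = -1+1·β' ≈ -1.618034 ∉ [-0.2, 1.2) ⇒ out
candidate 4: (m,n)=(-4,-8) → π∥ = -4-8·β ≈ -16.944272, π⊥ = -4-8·β' ≈ 0.944272 ∈ [-0.2, 1.2) ⇒ IN Λ
candidate 5: (m,n)=(0,-2) → π∥ = 0-2·β ≈ -3.236068, π⊥ = 0-2·β' ≈ 1.236068 ∉ [-0.2, 1.2) ⇒ out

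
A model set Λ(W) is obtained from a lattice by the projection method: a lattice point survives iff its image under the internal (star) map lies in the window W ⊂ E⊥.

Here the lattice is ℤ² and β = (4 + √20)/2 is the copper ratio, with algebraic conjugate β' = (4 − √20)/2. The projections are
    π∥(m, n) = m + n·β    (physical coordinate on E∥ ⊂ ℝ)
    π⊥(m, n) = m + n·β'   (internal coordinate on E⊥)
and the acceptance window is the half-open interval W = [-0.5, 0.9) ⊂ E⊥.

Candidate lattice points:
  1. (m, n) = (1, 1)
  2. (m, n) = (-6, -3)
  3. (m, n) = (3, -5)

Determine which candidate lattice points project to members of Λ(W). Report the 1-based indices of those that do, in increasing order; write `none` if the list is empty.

1

Numerically β ≈ 4.236068 and β' = −1/β ≈ -0.236068.
[1] lift (1,1): star map gives 0.763932; window check -0.5 ≤ 0.763932 < 0.9 is true → IN Λ
[2] lift (-6,-3): star map gives -5.291796; window check -0.5 ≤ -5.291796 < 0.9 is false → out
[3] lift (3,-5): star map gives 4.180340; window check -0.5 ≤ 4.180340 < 0.9 is false → out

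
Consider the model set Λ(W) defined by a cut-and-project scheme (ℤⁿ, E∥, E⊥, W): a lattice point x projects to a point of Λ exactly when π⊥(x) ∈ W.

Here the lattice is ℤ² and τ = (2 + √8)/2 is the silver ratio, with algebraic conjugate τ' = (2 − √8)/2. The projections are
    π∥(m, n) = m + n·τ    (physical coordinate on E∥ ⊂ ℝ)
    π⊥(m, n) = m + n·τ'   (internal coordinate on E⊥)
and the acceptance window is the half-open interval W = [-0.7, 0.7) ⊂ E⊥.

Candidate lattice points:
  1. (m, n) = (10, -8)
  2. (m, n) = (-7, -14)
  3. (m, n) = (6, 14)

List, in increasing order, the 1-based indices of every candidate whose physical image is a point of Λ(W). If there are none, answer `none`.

3

Numerically τ ≈ 2.414214 and τ' = −1/τ ≈ -0.414214.
[1] lift (10,-8): star map gives 13.313708; window check -0.7 ≤ 13.313708 < 0.7 is false → out
[2] lift (-7,-14): star map gives -1.201010; window check -0.7 ≤ -1.201010 < 0.7 is false → out
[3] lift (6,14): star map gives 0.201010; window check -0.7 ≤ 0.201010 < 0.7 is true → IN Λ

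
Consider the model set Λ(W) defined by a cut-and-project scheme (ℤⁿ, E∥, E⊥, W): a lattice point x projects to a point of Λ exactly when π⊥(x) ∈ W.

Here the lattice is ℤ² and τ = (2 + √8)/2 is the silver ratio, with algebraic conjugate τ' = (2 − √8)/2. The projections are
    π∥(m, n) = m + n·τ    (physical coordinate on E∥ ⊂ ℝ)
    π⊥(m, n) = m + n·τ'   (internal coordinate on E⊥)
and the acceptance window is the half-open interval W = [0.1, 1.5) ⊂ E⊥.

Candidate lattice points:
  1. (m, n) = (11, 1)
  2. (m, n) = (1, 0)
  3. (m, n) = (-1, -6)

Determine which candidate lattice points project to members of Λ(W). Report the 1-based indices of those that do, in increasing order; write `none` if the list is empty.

2, 3

Numerically τ ≈ 2.41421 and τ' = −1/τ ≈ -0.41421.
[1] lift (11,1): star map gives 10.58579; window check 0.1 ≤ 10.58579 < 1.5 is false → out
[2] lift (1,0): star map gives 1.00000; window check 0.1 ≤ 1.00000 < 1.5 is true → IN Λ
[3] lift (-1,-6): star map gives 1.48528; window check 0.1 ≤ 1.48528 < 1.5 is true → IN Λ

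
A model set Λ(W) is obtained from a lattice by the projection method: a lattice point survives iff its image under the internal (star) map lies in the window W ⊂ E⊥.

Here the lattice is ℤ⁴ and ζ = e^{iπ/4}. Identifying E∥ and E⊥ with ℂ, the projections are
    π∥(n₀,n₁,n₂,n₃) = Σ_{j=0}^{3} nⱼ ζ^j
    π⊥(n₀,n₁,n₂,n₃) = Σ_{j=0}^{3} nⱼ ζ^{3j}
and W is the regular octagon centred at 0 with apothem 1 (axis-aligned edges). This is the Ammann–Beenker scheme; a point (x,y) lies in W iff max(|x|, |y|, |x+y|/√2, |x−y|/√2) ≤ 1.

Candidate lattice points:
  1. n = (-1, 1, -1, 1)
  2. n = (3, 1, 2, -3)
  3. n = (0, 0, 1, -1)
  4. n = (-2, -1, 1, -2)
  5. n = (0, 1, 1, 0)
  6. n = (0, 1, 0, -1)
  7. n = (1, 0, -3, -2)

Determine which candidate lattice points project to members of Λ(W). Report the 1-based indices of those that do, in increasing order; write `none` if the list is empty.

With ζ = e^{iπ/4} the internal vectors are ζ^0,ζ^3,ζ^6,ζ^9.
#1 (-1, 1, -1, 1): internal (-1.0000, 2.4142); octagon support 2.4142 vs apothem 1 → ∉ W
#2 (3, 1, 2, -3): internal (0.1716, -3.4142); octagon support 3.4142 vs apothem 1 → ∉ W
#3 (0, 0, 1, -1): internal (-0.7071, -1.7071); octagon support 1.7071 vs apothem 1 → ∉ W
#4 (-2, -1, 1, -2): internal (-2.7071, -3.1213); octagon support 4.1213 vs apothem 1 → ∉ W
#5 (0, 1, 1, 0): internal (-0.7071, -0.2929); octagon support 0.7071 vs apothem 1 → ∈ W
#6 (0, 1, 0, -1): internal (-1.4142, 0.0000); octagon support 1.4142 vs apothem 1 → ∉ W
#7 (1, 0, -3, -2): internal (-0.4142, 1.5858); octagon support 1.5858 vs apothem 1 → ∉ W

5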